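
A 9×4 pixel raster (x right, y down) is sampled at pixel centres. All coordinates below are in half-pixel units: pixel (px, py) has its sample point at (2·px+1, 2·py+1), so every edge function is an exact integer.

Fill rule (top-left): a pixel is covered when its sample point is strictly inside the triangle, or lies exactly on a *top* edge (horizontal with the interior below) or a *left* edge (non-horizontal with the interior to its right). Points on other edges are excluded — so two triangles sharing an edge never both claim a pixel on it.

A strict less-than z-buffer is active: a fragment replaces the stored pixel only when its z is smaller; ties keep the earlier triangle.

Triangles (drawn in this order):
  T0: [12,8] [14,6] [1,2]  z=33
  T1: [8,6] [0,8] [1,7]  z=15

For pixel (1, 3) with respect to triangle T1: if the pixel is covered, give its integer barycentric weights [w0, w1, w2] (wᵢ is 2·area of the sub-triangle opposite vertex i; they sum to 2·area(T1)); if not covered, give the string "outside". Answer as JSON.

T0:
  2·area = 34  (B↔C swapped to make it positive)
  edge (12, 8)→(1, 2): d=(-11,-6) top-left  bias=+0
  edge (1, 2)→(14, 6): d=(13,4) right/bottom  bias=-1
  edge (14, 6)→(12, 8): d=(-2,2) right/bottom  bias=-1
    (1,1)@(3, 3): e=[1,5,28] → X
    (2,1)@(5, 3): e=[13,-3,24] → .
    (8,1)@(17, 3): e=[85,-51,0] → .  [on edge]
    (1,2)@(3, 5): e=[-21,31,24] → .
    (3,2)@(7, 5): e=[3,15,16] → X
    (4,2)@(9, 5): e=[15,7,12] → X
    (5,2)@(11, 5): e=[27,-1,8] → .
    (7,2)@(15, 5): e=[51,-17,0] → .  [on edge]
    (3,3)@(7, 7): e=[-19,41,12] → .
    (4,3)@(9, 7): e=[-7,33,8] → .
    (5,3)@(11, 7): e=[5,25,4] → X
    (6,3)@(13, 7): e=[17,17,0] → .  [on edge]
  covered (4 px):
    . . . . . . . . .
    . X . . . . . . .
    . . . X X . . . .
    . . . . . X . . .
T1:
  2·area = 6
  edge (8, 6)→(0, 8): d=(-8,2) right/bottom  bias=-1
  edge (0, 8)→(1, 7): d=(1,-1) top-left  bias=+0
  edge (1, 7)→(8, 6): d=(7,-1) top-left  bias=+0
    (3,0)@(7, 1): e=[42,0,-36] → .  [on edge]
    (2,1)@(5, 3): e=[30,0,-24] → .  [on edge]
    (1,2)@(3, 5): e=[18,0,-12] → .  [on edge]
    (7,2)@(15, 5): e=[-6,12,0] → .  [on edge]
    (0,3)@(1, 7): e=[6,0,0] → X  [on edge]
    (1,3)@(3, 7): e=[2,2,2] → X
    (2,3)@(5, 7): e=[-2,4,4] → .
  covered (2 px):
    . . . . . . . . .
    . . . . . . . . .
    . . . . . . . . .
    X X . . . . . . .

Final: [2,2,2]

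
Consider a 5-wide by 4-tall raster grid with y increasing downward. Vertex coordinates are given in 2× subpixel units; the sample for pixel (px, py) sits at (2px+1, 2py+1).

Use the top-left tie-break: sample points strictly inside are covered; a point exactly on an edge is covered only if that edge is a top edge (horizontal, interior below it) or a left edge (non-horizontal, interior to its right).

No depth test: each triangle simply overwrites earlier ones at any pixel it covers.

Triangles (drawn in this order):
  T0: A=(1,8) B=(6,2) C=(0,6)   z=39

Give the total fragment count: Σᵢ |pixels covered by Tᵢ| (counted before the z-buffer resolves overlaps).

T0:
  2·area = 16  (B↔C swapped to make it positive)
  edge (1, 8)→(0, 6): d=(-1,-2) top-left  bias=+0
  edge (0, 6)→(6, 2): d=(6,-4) top-left  bias=+0
  edge (6, 2)→(1, 8): d=(-5,6) right/bottom  bias=-1
    (2,1)@(5, 3): e=[13,2,1] → X
    (3,1)@(7, 3): e=[17,10,-11] → .
    (1,2)@(3, 5): e=[7,6,3] → X
    (2,2)@(5, 5): e=[11,14,-9] → .
    (0,3)@(1, 7): e=[1,10,5] → X
    (1,3)@(3, 7): e=[5,18,-7] → .
  covered (3 px):
    . . . . .
    . . X . .
    . X . . .
    X . . . .

Answer: 3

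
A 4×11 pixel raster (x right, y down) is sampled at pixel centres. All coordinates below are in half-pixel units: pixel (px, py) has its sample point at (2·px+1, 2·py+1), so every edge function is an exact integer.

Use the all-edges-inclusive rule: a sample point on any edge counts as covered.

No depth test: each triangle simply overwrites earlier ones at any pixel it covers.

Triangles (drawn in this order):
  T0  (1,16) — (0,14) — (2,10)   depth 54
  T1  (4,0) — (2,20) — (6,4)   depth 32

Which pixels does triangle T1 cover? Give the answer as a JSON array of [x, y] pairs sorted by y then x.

T0:
  2·area = 8
  edge (1, 16)→(0, 14): d=(-1,-2) inclusive
  edge (0, 14)→(2, 10): d=(2,-4) inclusive
  edge (2, 10)→(1, 16): d=(-1,6) inclusive
    (0,6)@(1, 13): e=[3,2,3] → #
    (1,6)@(3, 13): e=[7,10,-9] → ·
    (0,7)@(1, 15): e=[1,6,1] → #
    (1,7)@(3, 15): e=[5,14,-11] → ·
    (0,8)@(1, 17): e=[-1,10,-1] → ·
  covered (2 px):
    · · · ·
    · · · ·
    · · · ·
    · · · ·
    · · · ·
    · · · ·
    # · · ·
    # · · ·
    · · · ·
    · · · ·
    · · · ·
T1:
  2·area = 48  (B↔C swapped to make it positive)
  edge (4, 0)→(6, 4): d=(2,4) inclusive
  edge (6, 4)→(2, 20): d=(-4,16) inclusive
  edge (2, 20)→(4, 0): d=(2,-20) inclusive
    (2,1)@(5, 3): e=[2,20,26] → #
    (3,1)@(7, 3): e=[-6,-12,66] → ·
    (2,2)@(5, 5): e=[6,12,30] → #
    (3,2)@(7, 5): e=[-2,-20,70] → ·
    (2,3)@(5, 7): e=[10,4,34] → #
    (3,3)@(7, 7): e=[2,-28,74] → ·
    (2,4)@(5, 9): e=[14,-4,38] → ·
    (1,5)@(3, 11): e=[26,20,2] → #
    (2,5)@(5, 11): e=[18,-12,42] → ·
    (1,6)@(3, 13): e=[30,12,6] → #
    (2,6)@(5, 13): e=[22,-20,46] → ·
    (1,7)@(3, 15): e=[34,4,10] → #
  covered (6 px):
    · · · ·
    · · # ·
    · · # ·
    · · # ·
    · · · ·
    · # · ·
    · # · ·
    · # · ·
    · · · ·
    · · · ·
    · · · ·

Result: [[2,1],[2,2],[2,3],[1,5],[1,6],[1,7]]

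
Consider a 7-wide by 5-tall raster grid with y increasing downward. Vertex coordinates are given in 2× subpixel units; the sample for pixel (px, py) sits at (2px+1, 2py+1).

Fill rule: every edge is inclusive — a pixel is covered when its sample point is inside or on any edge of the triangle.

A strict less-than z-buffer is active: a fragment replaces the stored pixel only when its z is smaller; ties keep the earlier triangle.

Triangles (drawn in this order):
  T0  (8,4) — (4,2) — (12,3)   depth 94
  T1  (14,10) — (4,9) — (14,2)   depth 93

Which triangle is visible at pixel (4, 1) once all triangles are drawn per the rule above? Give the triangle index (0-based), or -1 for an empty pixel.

T0:
  2·area = 12
  edge (8, 4)→(4, 2): d=(-4,-2) inclusive
  edge (4, 2)→(12, 3): d=(8,1) inclusive
  edge (12, 3)→(8, 4): d=(-4,1) inclusive
    (3,1)@(7, 3): e=[2,5,5] → #
    (4,1)@(9, 3): e=[6,3,3] → #
    (5,1)@(11, 3): e=[10,1,1] → #
    (6,1)@(13, 3): e=[14,-1,-1] → ·
    (3,2)@(7, 5): e=[-6,21,-3] → ·
    (4,2)@(9, 5): e=[-2,19,-5] → ·
    (5,2)@(11, 5): e=[2,17,-7] → ·
  covered (3 px):
    · · · · · · ·
    · · · # # # ·
    · · · · · · ·
    · · · · · · ·
    · · · · · · ·
T1:
  2·area = 80
  edge (14, 10)→(4, 9): d=(-10,-1) inclusive
  edge (4, 9)→(14, 2): d=(10,-7) inclusive
  edge (14, 2)→(14, 10): d=(0,8) inclusive
    (6,1)@(13, 3): e=[69,3,8] → #
    (5,2)@(11, 5): e=[47,9,24] → #
    (3,3)@(7, 7): e=[23,1,56] → #
    (4,3)@(9, 7): e=[25,15,40] → #
    (2,4)@(5, 9): e=[1,7,72] → #
  covered (12 px):
    · · · · · · ·
    · · · · · · #
    · · · · · # #
    · · · # # # #
    · · # # # # #

Z-buffer (winner per pixel, '.' = empty):
  . . . . . . .
  . . . 0 0 0 1
  . . . . . 1 1
  . . . 1 1 1 1
  . . 1 1 1 1 1

Result: 0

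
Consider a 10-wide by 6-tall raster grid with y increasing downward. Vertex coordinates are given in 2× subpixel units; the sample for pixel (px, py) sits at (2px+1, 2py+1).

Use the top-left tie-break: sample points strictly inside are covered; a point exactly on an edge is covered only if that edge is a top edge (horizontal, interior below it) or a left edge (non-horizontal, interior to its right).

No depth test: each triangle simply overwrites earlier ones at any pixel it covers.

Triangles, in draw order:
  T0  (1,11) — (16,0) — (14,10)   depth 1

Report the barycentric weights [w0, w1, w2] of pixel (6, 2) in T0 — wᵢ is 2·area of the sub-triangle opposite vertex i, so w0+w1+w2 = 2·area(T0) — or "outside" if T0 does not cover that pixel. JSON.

T0:
  2·area = 128
  edge (1, 11)→(16, 0): d=(15,-11) top-left  bias=+0
  edge (16, 0)→(14, 10): d=(-2,10) right/bottom  bias=-1
  edge (14, 10)→(1, 11): d=(-13,1) right/bottom  bias=-1
    (7,0)@(15, 1): e=[4,8,116] → #
    (8,0)@(17, 1): e=[26,-12,114] → ·
    (6,1)@(13, 3): e=[12,24,92] → #
    (8,1)@(17, 3): e=[56,-16,88] → ·
    (5,2)@(11, 5): e=[20,40,68] → #
    (7,2)@(15, 5): e=[64,0,64] → ·  [on edge]
    (3,3)@(7, 7): e=[6,76,46] → #
    (4,3)@(9, 7): e=[28,56,44] → #
    (7,3)@(15, 7): e=[94,-4,38] → ·
    (2,4)@(5, 9): e=[14,92,22] → #
    (7,4)@(15, 9): e=[124,-8,12] → ·
    (0,5)@(1, 11): e=[0,128,0] → ·  [on edge]
  covered (14 px):
    · · · · · · · # · ·
    · · · · · · # # · ·
    · · · · · # # · · ·
    · · · # # # # · · ·
    · · # # # # # · · ·
    · · · · · · · · · ·

Answer: [20,66,42]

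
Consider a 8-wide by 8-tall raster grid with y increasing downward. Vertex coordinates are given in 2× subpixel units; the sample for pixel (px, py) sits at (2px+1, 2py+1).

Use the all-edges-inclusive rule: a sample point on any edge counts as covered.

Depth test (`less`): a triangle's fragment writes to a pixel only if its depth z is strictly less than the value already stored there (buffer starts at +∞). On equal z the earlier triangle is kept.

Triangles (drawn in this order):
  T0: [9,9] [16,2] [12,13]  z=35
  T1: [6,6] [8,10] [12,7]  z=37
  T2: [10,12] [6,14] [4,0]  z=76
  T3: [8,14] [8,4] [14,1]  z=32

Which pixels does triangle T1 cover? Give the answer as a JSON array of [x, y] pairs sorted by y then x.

T0:
  2·area = 49
  edge (9, 9)→(16, 2): d=(7,-7) inclusive
  edge (16, 2)→(12, 13): d=(-4,11) inclusive
  edge (12, 13)→(9, 9): d=(-3,-4) inclusive
    (1,0)@(3, 1): e=[-98,147,0] → ·  [on edge]
    (7,1)@(15, 3): e=[0,7,42] → #  [on edge]
    (6,2)@(13, 5): e=[0,21,28] → #  [on edge]
    (7,2)@(15, 5): e=[14,-1,36] → ·
    (5,3)@(11, 7): e=[0,35,14] → #  [on edge]
    (7,3)@(15, 7): e=[28,-9,30] → ·
    (4,4)@(9, 9): e=[0,49,0] → #  [on edge]
    (7,4)@(15, 9): e=[42,-17,24] → ·
    (3,5)@(7, 11): e=[0,63,-14] → ·  [on edge]
    (4,5)@(9, 11): e=[14,41,-6] → ·
    (5,5)@(11, 11): e=[28,19,2] → #
    (6,5)@(13, 11): e=[42,-3,10] → ·
    (2,6)@(5, 13): e=[0,77,-28] → ·  [on edge]
    (1,7)@(3, 15): e=[0,91,-42] → ·  [on edge]
  covered (8 px):
    · · · · · · · ·
    · · · · · · · #
    · · · · · · # ·
    · · · · · # # ·
    · · · · # # # ·
    · · · · · # · ·
    · · · · · · · ·
    · · · · · · · ·
T1:
  2·area = 22  (B↔C swapped to make it positive)
  edge (6, 6)→(12, 7): d=(6,1) inclusive
  edge (12, 7)→(8, 10): d=(-4,3) inclusive
  edge (8, 10)→(6, 6): d=(-2,-4) inclusive
    (3,3)@(7, 7): e=[5,15,2] → #
    (4,3)@(9, 7): e=[3,9,10] → #
    (5,3)@(11, 7): e=[1,3,18] → #
    (6,3)@(13, 7): e=[-1,-3,26] → ·
    (3,4)@(7, 9): e=[17,7,-2] → ·
    (4,4)@(9, 9): e=[15,1,6] → #
    (5,4)@(11, 9): e=[13,-5,14] → ·
    (4,5)@(9, 11): e=[27,-7,2] → ·
  covered (4 px):
    · · · · · · · ·
    · · · · · · · ·
    · · · · · · · ·
    · · · # # # · ·
    · · · · # · · ·
    · · · · · · · ·
    · · · · · · · ·
    · · · · · · · ·
T2:
  2·area = 60
  edge (10, 12)→(6, 14): d=(-4,2) inclusive
  edge (6, 14)→(4, 0): d=(-2,-14) inclusive
  edge (4, 0)→(10, 12): d=(6,12) inclusive
    (2,1)@(5, 3): e=[46,8,6] → #
    (3,1)@(7, 3): e=[42,36,-18] → ·
    (2,2)@(5, 5): e=[38,4,18] → #
    (3,2)@(7, 5): e=[34,32,-6] → ·
    (2,3)@(5, 7): e=[30,0,30] → #  [on edge]
    (3,3)@(7, 7): e=[26,28,6] → #
    (4,3)@(9, 7): e=[22,56,-18] → ·
    (2,4)@(5, 9): e=[22,-4,42] → ·
    (3,4)@(7, 9): e=[18,24,18] → #
    (4,4)@(9, 9): e=[14,52,-6] → ·
    (3,5)@(7, 11): e=[10,20,30] → #
    (4,5)@(9, 11): e=[6,48,6] → #
  covered (8 px):
    · · · · · · · ·
    · · # · · · · ·
    · · # · · · · ·
    · · # # · · · ·
    · · · # · · · ·
    · · · # # · · ·
    · · · # · · · ·
    · · · · · · · ·
T3:
  2·area = 60
  edge (8, 14)→(8, 4): d=(0,-10) inclusive
  edge (8, 4)→(14, 1): d=(6,-3) inclusive
  edge (14, 1)→(8, 14): d=(-6,13) inclusive
    (5,1)@(11, 3): e=[30,3,27] → #
    (6,1)@(13, 3): e=[50,9,1] → #
    (7,1)@(15, 3): e=[70,15,-25] → ·
    (4,2)@(9, 5): e=[10,9,41] → #
    (6,2)@(13, 5): e=[50,21,-11] → ·
    (4,3)@(9, 7): e=[10,21,29] → #
    (6,3)@(13, 7): e=[50,33,-23] → ·
    (4,4)@(9, 9): e=[10,33,17] → #
    (5,4)@(11, 9): e=[30,39,-9] → ·
    (4,5)@(9, 11): e=[10,45,5] → #
    (5,5)@(11, 11): e=[30,51,-21] → ·
    (4,6)@(9, 13): e=[10,57,-7] → ·
  covered (8 px):
    · · · · · · · ·
    · · · · · # # ·
    · · · · # # · ·
    · · · · # # · ·
    · · · · # · · ·
    · · · · # · · ·
    · · · · · · · ·
    · · · · · · · ·

Answer: [[3,3],[4,3],[5,3],[4,4]]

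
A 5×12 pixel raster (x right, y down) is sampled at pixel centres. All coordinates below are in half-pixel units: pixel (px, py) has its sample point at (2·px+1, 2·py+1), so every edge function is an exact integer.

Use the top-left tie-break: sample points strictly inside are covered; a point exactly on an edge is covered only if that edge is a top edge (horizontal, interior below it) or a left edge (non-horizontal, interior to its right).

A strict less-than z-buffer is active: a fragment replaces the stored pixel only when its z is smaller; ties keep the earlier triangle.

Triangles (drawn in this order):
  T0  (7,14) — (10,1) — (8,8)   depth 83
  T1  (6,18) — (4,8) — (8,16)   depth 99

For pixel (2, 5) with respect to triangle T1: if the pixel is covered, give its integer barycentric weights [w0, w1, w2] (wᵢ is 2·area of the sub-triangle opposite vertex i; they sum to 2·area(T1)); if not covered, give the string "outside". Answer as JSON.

T0:
  2·area = 5  (B↔C swapped to make it positive)
  edge (7, 14)→(8, 8): d=(1,-6) top-left  bias=+0
  edge (8, 8)→(10, 1): d=(2,-7) top-left  bias=+0
  edge (10, 1)→(7, 14): d=(-3,13) right/bottom  bias=-1
    (4,2)@(9, 5): e=[3,1,1] → #
    (4,3)@(9, 7): e=[5,5,-5] → ·
  covered (1 px):
    · · · · ·
    · · · · ·
    · · · · #
    · · · · ·
    · · · · ·
    · · · · ·
    · · · · ·
    · · · · ·
    · · · · ·
    · · · · ·
    · · · · ·
    · · · · ·
T1:
  2·area = 24
  edge (6, 18)→(4, 8): d=(-2,-10) top-left  bias=+0
  edge (4, 8)→(8, 16): d=(4,8) right/bottom  bias=-1
  edge (8, 16)→(6, 18): d=(-2,2) right/bottom  bias=-1
    (1,1)@(3, 3): e=[0,-12,36] → ·  [on edge]
    (2,5)@(5, 11): e=[4,4,16] → #
    (3,5)@(7, 11): e=[24,-12,12] → ·
    (2,6)@(5, 13): e=[0,12,12] → #  [on edge]
    (3,6)@(7, 13): e=[20,-4,8] → ·
    (2,7)@(5, 15): e=[-4,20,8] → ·
    (3,7)@(7, 15): e=[16,4,4] → #
    (4,7)@(9, 15): e=[36,-12,0] → ·  [on edge]
    (3,8)@(7, 17): e=[12,12,0] → ·  [on edge]
    (2,9)@(5, 19): e=[-12,36,0] → ·  [on edge]
    (1,10)@(3, 21): e=[-36,60,0] → ·  [on edge]
    (0,11)@(1, 23): e=[-60,84,0] → ·  [on edge]
    (3,11)@(7, 23): e=[0,36,-12] → ·  [on edge]
  covered (3 px):
    · · · · ·
    · · · · ·
    · · · · ·
    · · · · ·
    · · · · ·
    · · # · ·
    · · # · ·
    · · · # ·
    · · · · ·
    · · · · ·
    · · · · ·
    · · · · ·

Final: [4,16,4]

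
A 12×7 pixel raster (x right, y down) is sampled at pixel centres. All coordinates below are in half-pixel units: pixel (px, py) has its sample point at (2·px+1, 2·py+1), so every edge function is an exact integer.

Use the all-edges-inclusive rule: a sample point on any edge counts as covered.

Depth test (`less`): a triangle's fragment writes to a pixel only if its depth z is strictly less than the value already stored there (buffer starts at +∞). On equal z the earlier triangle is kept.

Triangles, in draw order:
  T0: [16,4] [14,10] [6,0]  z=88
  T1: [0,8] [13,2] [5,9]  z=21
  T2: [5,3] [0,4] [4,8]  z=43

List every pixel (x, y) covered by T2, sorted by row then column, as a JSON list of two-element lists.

T0:
  2·area = 68
  edge (16, 4)→(14, 10): d=(-2,6) inclusive
  edge (14, 10)→(6, 0): d=(-8,-10) inclusive
  edge (6, 0)→(16, 4): d=(10,4) inclusive
    (3,0)@(7, 1): e=[60,2,6] → #
    (4,0)@(9, 1): e=[48,22,-2] → ·
    (8,0)@(17, 1): e=[0,102,-34] → ·  [on edge]
    (3,1)@(7, 3): e=[56,-14,26] → ·
    (4,1)@(9, 3): e=[44,6,18] → #
    (5,1)@(11, 3): e=[32,26,10] → #
    (6,1)@(13, 3): e=[20,46,2] → #
    (7,1)@(15, 3): e=[8,66,-6] → ·
    (4,2)@(9, 5): e=[40,-10,38] → ·
    (5,2)@(11, 5): e=[28,10,30] → #
    (7,2)@(15, 5): e=[4,50,14] → #
    (8,2)@(17, 5): e=[-8,70,6] → ·
    (7,3)@(15, 7): e=[0,34,34] → #  [on edge]
    (6,6)@(13, 13): e=[0,-34,102] → ·  [on edge]
  covered (9 px):
    · · · # · · · · · · · ·
    · · · · # # # · · · · ·
    · · · · · # # # · · · ·
    · · · · · · # # · · · ·
    · · · · · · · · · · · ·
    · · · · · · · · · · · ·
    · · · · · · · · · · · ·
T1:
  2·area = 43
  edge (0, 8)→(13, 2): d=(13,-6) inclusive
  edge (13, 2)→(5, 9): d=(-8,7) inclusive
  edge (5, 9)→(0, 8): d=(-5,-1) inclusive
    (5,1)@(11, 3): e=[1,6,36] → #
    (6,1)@(13, 3): e=[13,-8,38] → ·
    (3,2)@(7, 5): e=[3,18,22] → #
    (4,2)@(9, 5): e=[15,4,24] → #
    (5,2)@(11, 5): e=[27,-10,26] → ·
    (1,3)@(3, 7): e=[5,30,8] → #
    (2,3)@(5, 7): e=[17,16,10] → #
    (4,3)@(9, 7): e=[41,-12,14] → ·
    (1,4)@(3, 9): e=[31,14,-2] → ·
    (2,4)@(5, 9): e=[43,0,0] → #  [on edge]
    (3,4)@(7, 9): e=[55,-14,2] → ·
    (2,5)@(5, 11): e=[69,-16,-10] → ·
    (7,5)@(15, 11): e=[129,-86,0] → ·  [on edge]
  covered (7 px):
    · · · · · · · · · · · ·
    · · · · · # · · · · · ·
    · · · # # · · · · · · ·
    · # # # · · · · · · · ·
    · · # · · · · · · · · ·
    · · · · · · · · · · · ·
    · · · · · · · · · · · ·
T2:
  2·area = 24  (B↔C swapped to make it positive)
  edge (5, 3)→(4, 8): d=(-1,5) inclusive
  edge (4, 8)→(0, 4): d=(-4,-4) inclusive
  edge (0, 4)→(5, 3): d=(5,-1) inclusive
    (7,0)@(15, 1): e=[-48,72,0] → ·  [on edge]
    (2,1)@(5, 3): e=[0,24,0] → #  [on edge]
    (3,1)@(7, 3): e=[-10,32,2] → ·
    (0,2)@(1, 5): e=[18,0,6] → #  [on edge]
    (1,2)@(3, 5): e=[8,8,8] → #
    (2,2)@(5, 5): e=[-2,16,10] → ·
    (0,3)@(1, 7): e=[16,-8,16] → ·
    (1,3)@(3, 7): e=[6,0,18] → #  [on edge]
    (2,3)@(5, 7): e=[-4,8,20] → ·
    (1,4)@(3, 9): e=[4,-8,28] → ·
    (2,4)@(5, 9): e=[-6,0,30] → ·  [on edge]
    (3,5)@(7, 11): e=[-18,0,42] → ·  [on edge]
    (1,6)@(3, 13): e=[0,-24,48] → ·  [on edge]
    (4,6)@(9, 13): e=[-30,0,54] → ·  [on edge]
  covered (4 px):
    · · · · · · · · · · · ·
    · · # · · · · · · · · ·
    # # · · · · · · · · · ·
    · # · · · · · · · · · ·
    · · · · · · · · · · · ·
    · · · · · · · · · · · ·
    · · · · · · · · · · · ·

Result: [[2,1],[0,2],[1,2],[1,3]]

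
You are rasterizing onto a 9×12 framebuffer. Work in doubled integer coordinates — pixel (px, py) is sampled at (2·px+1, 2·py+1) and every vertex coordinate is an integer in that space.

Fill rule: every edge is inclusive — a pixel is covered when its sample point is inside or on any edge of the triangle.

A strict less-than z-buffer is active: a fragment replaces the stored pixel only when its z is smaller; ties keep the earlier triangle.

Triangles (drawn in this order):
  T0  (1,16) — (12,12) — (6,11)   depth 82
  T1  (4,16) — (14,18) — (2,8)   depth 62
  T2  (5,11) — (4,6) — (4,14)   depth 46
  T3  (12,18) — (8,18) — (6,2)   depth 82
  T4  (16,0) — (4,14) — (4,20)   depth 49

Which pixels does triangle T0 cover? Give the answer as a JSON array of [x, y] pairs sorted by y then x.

T0:
  2·area = 35  (B↔C swapped to make it positive)
  edge (1, 16)→(6, 11): d=(5,-5) inclusive
  edge (6, 11)→(12, 12): d=(6,1) inclusive
  edge (12, 12)→(1, 16): d=(-11,4) inclusive
    (2,6)@(5, 13): e=[5,13,17] → X
    (3,6)@(7, 13): e=[15,11,9] → X
    (4,6)@(9, 13): e=[25,9,1] → X
    (5,6)@(11, 13): e=[35,7,-7] → .
    (1,7)@(3, 15): e=[5,27,3] → X
    (2,7)@(5, 15): e=[15,25,-5] → .
    (3,7)@(7, 15): e=[25,23,-13] → .
    (4,7)@(9, 15): e=[35,21,-21] → .
    (1,8)@(3, 17): e=[15,39,-19] → .
  covered (4 px):
    . . . . . . . . .
    . . . . . . . . .
    . . . . . . . . .
    . . . . . . . . .
    . . . . . . . . .
    . . . . . . . . .
    . . X X X . . . .
    . X . . . . . . .
    . . . . . . . . .
    . . . . . . . . .
    . . . . . . . . .
    . . . . . . . . .
T1:
  2·area = 76  (B↔C swapped to make it positive)
  edge (4, 16)→(2, 8): d=(-2,-8) inclusive
  edge (2, 8)→(14, 18): d=(12,10) inclusive
  edge (14, 18)→(4, 16): d=(-10,-2) inclusive
    (1,4)@(3, 9): e=[6,2,68] → X
    (2,4)@(5, 9): e=[22,-18,72] → .
    (1,5)@(3, 11): e=[2,26,48] → X
    (2,5)@(5, 11): e=[18,6,52] → X
    (3,5)@(7, 11): e=[34,-14,56] → .
    (1,6)@(3, 13): e=[-2,50,28] → .
    (2,6)@(5, 13): e=[14,30,32] → X
    (3,6)@(7, 13): e=[30,10,36] → X
    (4,6)@(9, 13): e=[46,-10,40] → .
    (2,7)@(5, 15): e=[10,54,12] → X
    (4,7)@(9, 15): e=[42,14,20] → X
    (5,7)@(11, 15): e=[58,-6,24] → .
    (4,8)@(9, 17): e=[38,38,0] → X  [on edge]
  covered (10 px):
    . . . . . . . . .
    . . . . . . . . .
    . . . . . . . . .
    . . . . . . . . .
    . X . . . . . . .
    . X X . . . . . .
    . . X X . . . . .
    . . X X X . . . .
    . . . . X X . . .
    . . . . . . . . .
    . . . . . . . . .
    . . . . . . . . .
T2:
  2·area = 8  (B↔C swapped to make it positive)
  edge (5, 11)→(4, 14): d=(-1,3) inclusive
  edge (4, 14)→(4, 6): d=(0,-8) inclusive
  edge (4, 6)→(5, 11): d=(1,5) inclusive
    (1,0)@(3, 1): e=[16,-8,0] → .  [on edge]
    (3,2)@(7, 5): e=[0,24,-16] → .  [on edge]
    (2,5)@(5, 11): e=[0,8,0] → X  [on edge]
    (3,5)@(7, 11): e=[-6,24,-10] → .
    (2,6)@(5, 13): e=[-2,8,2] → .
    (1,8)@(3, 17): e=[0,-8,16] → .  [on edge]
    (3,10)@(7, 21): e=[-16,24,0] → .  [on edge]
    (0,11)@(1, 23): e=[0,-24,32] → .  [on edge]
  covered (1 px):
    . . . . . . . . .
    . . . . . . . . .
    . . . . . . . . .
    . . . . . . . . .
    . . . . . . . . .
    . . X . . . . . .
    . . . . . . . . .
    . . . . . . . . .
    . . . . . . . . .
    . . . . . . . . .
    . . . . . . . . .
    . . . . . . . . .
T3:
  2·area = 64
  edge (12, 18)→(8, 18): d=(-4,0) inclusive
  edge (8, 18)→(6, 2): d=(-2,-16) inclusive
  edge (6, 2)→(12, 18): d=(6,16) inclusive
    (3,2)@(7, 5): e=[52,10,2] → X
    (4,2)@(9, 5): e=[52,42,-30] → .
    (3,3)@(7, 7): e=[44,6,14] → X
    (4,3)@(9, 7): e=[44,38,-18] → .
    (3,4)@(7, 9): e=[36,2,26] → X
    (4,4)@(9, 9): e=[36,34,-6] → .
    (3,5)@(7, 11): e=[28,-2,38] → .
    (4,5)@(9, 11): e=[28,30,6] → X
    (5,5)@(11, 11): e=[28,62,-26] → .
    (4,6)@(9, 13): e=[20,26,18] → X
    (5,6)@(11, 13): e=[20,58,-14] → .
    (4,7)@(9, 15): e=[12,22,30] → X
  covered (8 px):
    . . . . . . . . .
    . . . . . . . . .
    . . . X . . . . .
    . . . X . . . . .
    . . . X . . . . .
    . . . . X . . . .
    . . . . X . . . .
    . . . . X . . . .
    . . . . X X . . .
    . . . . . . . . .
    . . . . . . . . .
    . . . . . . . . .
T4:
  2·area = 72  (B↔C swapped to make it positive)
  edge (16, 0)→(4, 20): d=(-12,20) inclusive
  edge (4, 20)→(4, 14): d=(0,-6) inclusive
  edge (4, 14)→(16, 0): d=(12,-14) inclusive
    (6,2)@(13, 5): e=[0,54,18] → X  [on edge]
    (7,2)@(15, 5): e=[-40,66,46] → .
    (5,3)@(11, 7): e=[16,42,14] → X
    (6,3)@(13, 7): e=[-24,54,42] → .
    (4,4)@(9, 9): e=[32,30,10] → X
    (5,4)@(11, 9): e=[-8,42,38] → .
    (3,5)@(7, 11): e=[48,18,6] → X
    (5,5)@(11, 11): e=[-32,42,62] → .
    (2,6)@(5, 13): e=[64,6,2] → X
    (4,6)@(9, 13): e=[-16,30,58] → .
    (2,7)@(5, 15): e=[40,6,26] → X
    (3,7)@(7, 15): e=[0,18,54] → X  [on edge]
  covered (10 px):
    . . . . . . . . .
    . . . . . . . . .
    . . . . . . X . .
    . . . . . X . . .
    . . . . X . . . .
    . . . X X . . . .
    . . X X . . . . .
    . . X X . . . . .
    . . X . . . . . .
    . . . . . . . . .
    . . . . . . . . .
    . . . . . . . . .

Final: [[2,6],[3,6],[4,6],[1,7]]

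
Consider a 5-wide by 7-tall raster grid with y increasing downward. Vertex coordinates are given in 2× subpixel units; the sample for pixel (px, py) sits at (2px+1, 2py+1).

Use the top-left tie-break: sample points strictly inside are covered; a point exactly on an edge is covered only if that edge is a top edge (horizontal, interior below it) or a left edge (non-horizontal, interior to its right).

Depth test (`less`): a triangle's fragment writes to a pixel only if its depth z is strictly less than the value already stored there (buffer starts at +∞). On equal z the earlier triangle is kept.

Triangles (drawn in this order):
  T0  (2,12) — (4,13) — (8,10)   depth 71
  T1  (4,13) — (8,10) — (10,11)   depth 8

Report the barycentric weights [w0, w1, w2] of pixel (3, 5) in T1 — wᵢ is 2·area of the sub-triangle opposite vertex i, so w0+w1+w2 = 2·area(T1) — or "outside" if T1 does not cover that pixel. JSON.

T0:
  2·area = 10  (B↔C swapped to make it positive)
  edge (2, 12)→(8, 10): d=(6,-2) top-left  bias=+0
  edge (8, 10)→(4, 13): d=(-4,3) right/bottom  bias=-1
  edge (4, 13)→(2, 12): d=(-2,-1) top-left  bias=+0
    (2,5)@(5, 11): e=[0,5,5] → #  [on edge]
    (3,5)@(7, 11): e=[4,-1,7] → ·
    (2,6)@(5, 13): e=[12,-3,1] → ·
  covered (1 px):
    · · · · ·
    · · · · ·
    · · · · ·
    · · · · ·
    · · · · ·
    · · # · ·
    · · · · ·
T1:
  2·area = 10
  edge (4, 13)→(8, 10): d=(4,-3) top-left  bias=+0
  edge (8, 10)→(10, 11): d=(2,1) right/bottom  bias=-1
  edge (10, 11)→(4, 13): d=(-6,2) right/bottom  bias=-1
    (3,5)@(7, 11): e=[1,3,6] → #
    (4,5)@(9, 11): e=[7,1,2] → #
    (3,6)@(7, 13): e=[9,7,-6] → ·
    (4,6)@(9, 13): e=[15,5,-10] → ·
  covered (2 px):
    · · · · ·
    · · · · ·
    · · · · ·
    · · · · ·
    · · · · ·
    · · · # #
    · · · · ·

Result: [3,6,1]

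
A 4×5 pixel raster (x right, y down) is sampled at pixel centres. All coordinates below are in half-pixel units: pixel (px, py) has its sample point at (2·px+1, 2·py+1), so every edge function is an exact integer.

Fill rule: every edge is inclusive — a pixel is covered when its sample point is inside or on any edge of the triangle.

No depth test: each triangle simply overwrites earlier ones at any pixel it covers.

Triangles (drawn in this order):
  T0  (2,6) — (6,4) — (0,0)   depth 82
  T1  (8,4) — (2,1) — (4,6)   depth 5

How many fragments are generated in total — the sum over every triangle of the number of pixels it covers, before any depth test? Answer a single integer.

T0:
  2·area = 28  (B↔C swapped to make it positive)
  edge (2, 6)→(0, 0): d=(-2,-6) inclusive
  edge (0, 0)→(6, 4): d=(6,4) inclusive
  edge (6, 4)→(2, 6): d=(-4,2) inclusive
    (0,0)@(1, 1): e=[4,2,22] → X
    (1,0)@(3, 1): e=[16,-6,18] → .
    (0,1)@(1, 3): e=[0,14,14] → X  [on edge]
    (1,1)@(3, 3): e=[12,6,10] → X
    (2,1)@(5, 3): e=[24,-2,6] → .
    (0,2)@(1, 5): e=[-4,26,6] → .
    (1,2)@(3, 5): e=[8,18,2] → X
    (2,2)@(5, 5): e=[20,10,-2] → .
    (1,3)@(3, 7): e=[4,30,-6] → .
    (1,4)@(3, 9): e=[0,42,-14] → .  [on edge]
  covered (4 px):
    X . . .
    X X . .
    . X . .
    . . . .
    . . . .
T1:
  2·area = 24  (B↔C swapped to make it positive)
  edge (8, 4)→(4, 6): d=(-4,2) inclusive
  edge (4, 6)→(2, 1): d=(-2,-5) inclusive
  edge (2, 1)→(8, 4): d=(6,3) inclusive
    (1,1)@(3, 3): e=[14,1,9] → X
    (2,1)@(5, 3): e=[10,11,3] → X
    (3,1)@(7, 3): e=[6,21,-3] → .
    (1,2)@(3, 5): e=[6,-3,21] → .
    (2,2)@(5, 5): e=[2,7,15] → X
    (3,2)@(7, 5): e=[-2,17,9] → .
    (2,3)@(5, 7): e=[-6,3,27] → .
  covered (3 px):
    . . . .
    . X X .
    . . X .
    . . . .
    . . . .

Answer: 7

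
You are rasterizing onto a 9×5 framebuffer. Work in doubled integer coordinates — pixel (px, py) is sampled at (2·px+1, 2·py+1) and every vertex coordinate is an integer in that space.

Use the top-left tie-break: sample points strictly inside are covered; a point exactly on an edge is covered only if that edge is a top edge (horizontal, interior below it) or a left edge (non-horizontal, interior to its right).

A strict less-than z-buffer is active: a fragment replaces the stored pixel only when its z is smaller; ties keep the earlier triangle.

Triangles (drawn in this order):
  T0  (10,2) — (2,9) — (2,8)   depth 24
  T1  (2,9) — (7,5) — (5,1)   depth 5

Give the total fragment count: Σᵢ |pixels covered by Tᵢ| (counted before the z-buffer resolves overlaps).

T0:
  2·area = 8
  edge (10, 2)→(2, 9): d=(-8,7) right/bottom  bias=-1
  edge (2, 9)→(2, 8): d=(0,-1) top-left  bias=+0
  edge (2, 8)→(10, 2): d=(8,-6) top-left  bias=+0
  covered (0 px):
    · · · · · · · · ·
    · · · · · · · · ·
    · · · · · · · · ·
    · · · · · · · · ·
    · · · · · · · · ·
T1:
  2·area = 28  (B↔C swapped to make it positive)
  edge (2, 9)→(5, 1): d=(3,-8) top-left  bias=+0
  edge (5, 1)→(7, 5): d=(2,4) right/bottom  bias=-1
  edge (7, 5)→(2, 9): d=(-5,4) right/bottom  bias=-1
    (2,0)@(5, 1): e=[0,0,28] → ·  [on edge]
    (2,1)@(5, 3): e=[6,4,18] → #
    (3,1)@(7, 3): e=[22,-4,10] → ·
    (2,2)@(5, 5): e=[12,8,8] → #
    (3,2)@(7, 5): e=[28,0,0] → ·  [on edge]
    (1,3)@(3, 7): e=[2,20,6] → #
    (2,3)@(5, 7): e=[18,12,-2] → ·
    (1,4)@(3, 9): e=[8,24,-4] → ·
    (4,4)@(9, 9): e=[56,0,-28] → ·  [on edge]
  covered (3 px):
    · · · · · · · · ·
    · · # · · · · · ·
    · · # · · · · · ·
    · # · · · · · · ·
    · · · · · · · · ·

Result: 3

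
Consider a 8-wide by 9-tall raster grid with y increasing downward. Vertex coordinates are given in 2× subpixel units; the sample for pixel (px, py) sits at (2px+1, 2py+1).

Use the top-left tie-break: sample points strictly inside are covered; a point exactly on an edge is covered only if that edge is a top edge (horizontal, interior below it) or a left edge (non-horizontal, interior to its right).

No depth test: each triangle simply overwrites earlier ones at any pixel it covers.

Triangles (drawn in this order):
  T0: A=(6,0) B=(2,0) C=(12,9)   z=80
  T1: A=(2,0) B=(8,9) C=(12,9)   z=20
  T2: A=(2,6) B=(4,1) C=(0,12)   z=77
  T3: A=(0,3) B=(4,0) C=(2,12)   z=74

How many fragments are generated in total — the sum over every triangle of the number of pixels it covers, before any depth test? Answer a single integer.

T0:
  2·area = 36  (B↔C swapped to make it positive)
  edge (6, 0)→(12, 9): d=(6,9) right/bottom  bias=-1
  edge (12, 9)→(2, 0): d=(-10,-9) top-left  bias=+0
  edge (2, 0)→(6, 0): d=(4,0) top-left  bias=+0
    (2,0)@(5, 1): e=[15,17,4] → █
    (3,0)@(7, 1): e=[-3,35,4] → ·
    (2,1)@(5, 3): e=[27,-3,12] → ·
    (3,1)@(7, 3): e=[9,15,12] → █
    (4,1)@(9, 3): e=[-9,33,12] → ·
    (3,2)@(7, 5): e=[21,-5,20] → ·
    (4,2)@(9, 5): e=[3,13,20] → █
    (5,2)@(11, 5): e=[-15,31,20] → ·
    (4,3)@(9, 7): e=[15,-7,28] → ·
  covered (3 px):
    · · █ · · · · ·
    · · · █ · · · ·
    · · · · █ · · ·
    · · · · · · · ·
    · · · · · · · ·
    · · · · · · · ·
    · · · · · · · ·
    · · · · · · · ·
    · · · · · · · ·
T1:
  2·area = 36  (B↔C swapped to make it positive)
  edge (2, 0)→(12, 9): d=(10,9) right/bottom  bias=-1
  edge (12, 9)→(8, 9): d=(-4,0) right/bottom  bias=-1
  edge (8, 9)→(2, 0): d=(-6,-9) top-left  bias=+0
    (1,0)@(3, 1): e=[1,32,3] → █
    (2,0)@(5, 1): e=[-17,32,21] → ·
    (1,1)@(3, 3): e=[21,24,-9] → ·
    (2,1)@(5, 3): e=[3,24,9] → █
    (3,1)@(7, 3): e=[-15,24,27] → ·
    (2,2)@(5, 5): e=[23,16,-3] → ·
    (3,2)@(7, 5): e=[5,16,15] → █
    (4,2)@(9, 5): e=[-13,16,33] → ·
    (3,3)@(7, 7): e=[25,8,3] → █
    (4,3)@(9, 7): e=[7,8,21] → █
    (5,3)@(11, 7): e=[-11,8,39] → ·
    (0,4)@(1, 9): e=[99,0,-63] → ·  [on edge]
    (1,4)@(3, 9): e=[81,0,-45] → ·  [on edge]
    (2,4)@(5, 9): e=[63,0,-27] → ·  [on edge]
    (3,4)@(7, 9): e=[45,0,-9] → ·  [on edge]
    (4,4)@(9, 9): e=[27,0,9] → ·  [on edge]
    (5,4)@(11, 9): e=[9,0,27] → ·  [on edge]
    (6,4)@(13, 9): e=[-9,0,45] → ·  [on edge]
    (7,4)@(15, 9): e=[-27,0,63] → ·  [on edge]
  covered (5 px):
    · █ · · · · · ·
    · · █ · · · · ·
    · · · █ · · · ·
    · · · █ █ · · ·
    · · · · · · · ·
    · · · · · · · ·
    · · · · · · · ·
    · · · · · · · ·
    · · · · · · · ·
T2:
  2·area = 2
  edge (2, 6)→(4, 1): d=(2,-5) top-left  bias=+0
  edge (4, 1)→(0, 12): d=(-4,11) right/bottom  bias=-1
  edge (0, 12)→(2, 6): d=(2,-6) top-left  bias=+0
    (1,1)@(3, 3): e=[-1,3,0] → ·  [on edge]
    (0,4)@(1, 9): e=[1,1,0] → █  [on edge]
    (1,4)@(3, 9): e=[11,-21,12] → ·
    (0,5)@(1, 11): e=[5,-7,4] → ·
  covered (1 px):
    · · · · · · · ·
    · · · · · · · ·
    · · · · · · · ·
    · · · · · · · ·
    █ · · · · · · ·
    · · · · · · · ·
    · · · · · · · ·
    · · · · · · · ·
    · · · · · · · ·
T3:
  2·area = 42
  edge (0, 3)→(4, 0): d=(4,-3) top-left  bias=+0
  edge (4, 0)→(2, 12): d=(-2,12) right/bottom  bias=-1
  edge (2, 12)→(0, 3): d=(-2,-9) top-left  bias=+0
    (1,0)@(3, 1): e=[1,10,31] → █
    (2,0)@(5, 1): e=[7,-14,49] → ·
    (0,1)@(1, 3): e=[3,30,9] → █
    (2,1)@(5, 3): e=[15,-18,45] → ·
    (0,2)@(1, 5): e=[11,26,5] → █
    (2,2)@(5, 5): e=[23,-22,41] → ·
    (0,3)@(1, 7): e=[19,22,1] → █
    (1,3)@(3, 7): e=[25,-2,19] → ·
    (0,4)@(1, 9): e=[27,18,-3] → ·
  covered (6 px):
    · █ · · · · · ·
    █ █ · · · · · ·
    █ █ · · · · · ·
    █ · · · · · · ·
    · · · · · · · ·
    · · · · · · · ·
    · · · · · · · ·
    · · · · · · · ·
    · · · · · · · ·

Final: 15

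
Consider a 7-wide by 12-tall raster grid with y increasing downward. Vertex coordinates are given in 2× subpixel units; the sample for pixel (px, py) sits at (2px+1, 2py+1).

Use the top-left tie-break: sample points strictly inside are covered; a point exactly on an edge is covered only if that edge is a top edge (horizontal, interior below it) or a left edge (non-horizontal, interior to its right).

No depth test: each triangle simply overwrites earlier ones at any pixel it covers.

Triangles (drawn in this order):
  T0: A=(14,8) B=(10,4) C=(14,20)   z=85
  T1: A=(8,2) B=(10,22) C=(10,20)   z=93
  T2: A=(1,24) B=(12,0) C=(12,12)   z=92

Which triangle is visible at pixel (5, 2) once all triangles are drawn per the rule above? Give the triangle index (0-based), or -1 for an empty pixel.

T0:
  2·area = 48  (B↔C swapped to make it positive)
  edge (14, 8)→(14, 20): d=(0,12) right/bottom  bias=-1
  edge (14, 20)→(10, 4): d=(-4,-16) top-left  bias=+0
  edge (10, 4)→(14, 8): d=(4,4) right/bottom  bias=-1
    (3,0)@(7, 1): e=[84,-36,0] → ·  [on edge]
    (4,1)@(9, 3): e=[60,-12,0] → ·  [on edge]
    (5,2)@(11, 5): e=[36,12,0] → ·  [on edge]
    (5,3)@(11, 7): e=[36,4,8] → █
    (6,3)@(13, 7): e=[12,36,0] → ·  [on edge]
    (5,4)@(11, 9): e=[36,-4,16] → ·
    (6,4)@(13, 9): e=[12,28,8] → █
    (6,5)@(13, 11): e=[12,20,16] → █
    (6,6)@(13, 13): e=[12,12,24] → █
    (6,7)@(13, 15): e=[12,4,32] → █
    (6,8)@(13, 17): e=[12,-4,40] → ·
  covered (5 px):
    · · · · · · ·
    · · · · · · ·
    · · · · · · ·
    · · · · · █ ·
    · · · · · · █
    · · · · · · █
    · · · · · · █
    · · · · · · █
    · · · · · · ·
    · · · · · · ·
    · · · · · · ·
    · · · · · · ·
T1:
  2·area = 4  (B↔C swapped to make it positive)
  edge (8, 2)→(10, 20): d=(2,18) right/bottom  bias=-1
  edge (10, 20)→(10, 22): d=(0,2) right/bottom  bias=-1
  edge (10, 22)→(8, 2): d=(-2,-20) top-left  bias=+0
    (4,5)@(9, 11): e=[0,2,2] → ·  [on edge]
  covered (0 px):
    · · · · · · ·
    · · · · · · ·
    · · · · · · ·
    · · · · · · ·
    · · · · · · ·
    · · · · · · ·
    · · · · · · ·
    · · · · · · ·
    · · · · · · ·
    · · · · · · ·
    · · · · · · ·
    · · · · · · ·
T2:
  2·area = 132
  edge (1, 24)→(12, 0): d=(11,-24) top-left  bias=+0
  edge (12, 0)→(12, 12): d=(0,12) right/bottom  bias=-1
  edge (12, 12)→(1, 24): d=(-11,12) right/bottom  bias=-1
    (5,1)@(11, 3): e=[9,12,111] → █
    (6,1)@(13, 3): e=[57,-12,87] → ·
    (5,2)@(11, 5): e=[31,12,89] → █
    (6,2)@(13, 5): e=[79,-12,65] → ·
    (4,3)@(9, 7): e=[5,36,91] → █
    (6,3)@(13, 7): e=[101,-12,43] → ·
    (4,4)@(9, 9): e=[27,36,69] → █
    (6,4)@(13, 9): e=[123,-12,21] → ·
    (3,5)@(7, 11): e=[1,60,71] → █
    (6,5)@(13, 11): e=[145,-12,-1] → ·
    (3,6)@(7, 13): e=[23,60,49] → █
    (6,6)@(13, 13): e=[167,-12,-23] → ·
  covered (18 px):
    · · · · · · ·
    · · · · · █ ·
    · · · · · █ ·
    · · · · █ █ ·
    · · · · █ █ ·
    · · · █ █ █ ·
    · · · █ █ █ ·
    · · · █ █ · ·
    · · █ █ · · ·
    · · █ · · · ·
    · █ · · · · ·
    · · · · · · ·

Z-buffer (winner per pixel, '.' = empty):
  . . . . . . .
  . . . . . 2 .
  . . . . . 2 .
  . . . . 2 2 .
  . . . . 2 2 0
  . . . 2 2 2 0
  . . . 2 2 2 0
  . . . 2 2 . 0
  . . 2 2 . . .
  . . 2 . . . .
  . 2 . . . . .
  . . . . . . .

Result: 2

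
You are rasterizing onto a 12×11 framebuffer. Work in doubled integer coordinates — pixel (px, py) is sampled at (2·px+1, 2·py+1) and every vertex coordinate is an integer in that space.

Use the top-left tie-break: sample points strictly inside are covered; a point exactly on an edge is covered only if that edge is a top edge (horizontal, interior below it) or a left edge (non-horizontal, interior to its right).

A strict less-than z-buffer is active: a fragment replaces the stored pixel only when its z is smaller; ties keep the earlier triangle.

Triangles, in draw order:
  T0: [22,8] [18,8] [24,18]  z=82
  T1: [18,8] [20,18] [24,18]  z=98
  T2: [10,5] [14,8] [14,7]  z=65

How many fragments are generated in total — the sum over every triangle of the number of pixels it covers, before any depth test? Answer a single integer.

T0:
  2·area = 40  (B↔C swapped to make it positive)
  edge (22, 8)→(24, 18): d=(2,10) right/bottom  bias=-1
  edge (24, 18)→(18, 8): d=(-6,-10) top-left  bias=+0
  edge (18, 8)→(22, 8): d=(4,0) top-left  bias=+0
    (7,1)@(15, 3): e=[60,0,-20] → ·  [on edge]
    (10,1)@(21, 3): e=[0,60,-20] → ·  [on edge]
    (9,4)@(19, 9): e=[32,4,4] → █
    (10,4)@(21, 9): e=[12,24,4] → █
    (11,4)@(23, 9): e=[-8,44,4] → ·
    (9,5)@(19, 11): e=[36,-8,12] → ·
    (10,5)@(21, 11): e=[16,12,12] → █
    (11,5)@(23, 11): e=[-4,32,12] → ·
    (10,6)@(21, 13): e=[20,0,20] → █  [on edge]
    (11,6)@(23, 13): e=[0,20,20] → ·  [on edge]
    (10,7)@(21, 15): e=[24,-12,28] → ·
    (11,7)@(23, 15): e=[4,8,28] → █
  covered (5 px):
    · · · · · · · · · · · ·
    · · · · · · · · · · · ·
    · · · · · · · · · · · ·
    · · · · · · · · · · · ·
    · · · · · · · · · █ █ ·
    · · · · · · · · · · █ ·
    · · · · · · · · · · █ ·
    · · · · · · · · · · · █
    · · · · · · · · · · · ·
    · · · · · · · · · · · ·
    · · · · · · · · · · · ·
T1:
  2·area = 40  (B↔C swapped to make it positive)
  edge (18, 8)→(24, 18): d=(6,10) right/bottom  bias=-1
  edge (24, 18)→(20, 18): d=(-4,0) right/bottom  bias=-1
  edge (20, 18)→(18, 8): d=(-2,-10) top-left  bias=+0
    (7,1)@(15, 3): e=[0,60,-20] → ·  [on edge]
    (8,1)@(17, 3): e=[-20,60,0] → ·  [on edge]
    (9,5)@(19, 11): e=[8,28,4] → █
    (10,5)@(21, 11): e=[-12,28,24] → ·
    (9,6)@(19, 13): e=[20,20,0] → █  [on edge]
    (10,6)@(21, 13): e=[0,20,20] → ·  [on edge]
    (9,7)@(19, 15): e=[32,12,-4] → ·
    (10,7)@(21, 15): e=[12,12,16] → █
    (11,7)@(23, 15): e=[-8,12,36] → ·
    (10,8)@(21, 17): e=[24,4,12] → █
    (11,8)@(23, 17): e=[4,4,32] → █
    (10,9)@(21, 19): e=[36,-4,8] → ·
  covered (5 px):
    · · · · · · · · · · · ·
    · · · · · · · · · · · ·
    · · · · · · · · · · · ·
    · · · · · · · · · · · ·
    · · · · · · · · · · · ·
    · · · · · · · · · █ · ·
    · · · · · · · · · █ · ·
    · · · · · · · · · · █ ·
    · · · · · · · · · · █ █
    · · · · · · · · · · · ·
    · · · · · · · · · · · ·
T2:
  2·area = 4  (B↔C swapped to make it positive)
  edge (10, 5)→(14, 7): d=(4,2) right/bottom  bias=-1
  edge (14, 7)→(14, 8): d=(0,1) right/bottom  bias=-1
  edge (14, 8)→(10, 5): d=(-4,-3) top-left  bias=+0
    (6,3)@(13, 7): e=[2,1,1] → █
    (7,3)@(15, 7): e=[-2,-1,7] → ·
    (6,4)@(13, 9): e=[10,1,-7] → ·
  covered (1 px):
    · · · · · · · · · · · ·
    · · · · · · · · · · · ·
    · · · · · · · · · · · ·
    · · · · · · █ · · · · ·
    · · · · · · · · · · · ·
    · · · · · · · · · · · ·
    · · · · · · · · · · · ·
    · · · · · · · · · · · ·
    · · · · · · · · · · · ·
    · · · · · · · · · · · ·
    · · · · · · · · · · · ·

Result: 11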